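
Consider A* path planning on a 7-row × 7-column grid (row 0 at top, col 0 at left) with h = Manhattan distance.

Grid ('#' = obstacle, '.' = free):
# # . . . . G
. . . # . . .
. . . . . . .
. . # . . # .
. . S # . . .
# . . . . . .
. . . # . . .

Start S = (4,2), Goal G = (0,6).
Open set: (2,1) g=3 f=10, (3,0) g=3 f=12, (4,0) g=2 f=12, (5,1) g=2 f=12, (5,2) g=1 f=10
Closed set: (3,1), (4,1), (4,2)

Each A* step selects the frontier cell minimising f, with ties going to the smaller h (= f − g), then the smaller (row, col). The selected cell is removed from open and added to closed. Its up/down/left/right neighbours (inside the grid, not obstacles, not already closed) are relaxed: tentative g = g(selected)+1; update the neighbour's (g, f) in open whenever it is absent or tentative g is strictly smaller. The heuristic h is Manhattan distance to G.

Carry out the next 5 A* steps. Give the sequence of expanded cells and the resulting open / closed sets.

step 1: expand (2,1) (f=10, h=7) → closed; open now [(1,1) g=4 f=10, (2,0) g=4 f=12, (2,2) g=4 f=10, (3,0) g=3 f=12, (4,0) g=2 f=12, (5,1) g=2 f=12, (5,2) g=1 f=10]
step 2: expand (1,1) (f=10, h=6) → closed; open now [(1,0) g=5 f=12, (1,2) g=5 f=10, (2,0) g=4 f=12, (2,2) g=4 f=10, (3,0) g=3 f=12, (4,0) g=2 f=12, (5,1) g=2 f=12, (5,2) g=1 f=10]
step 3: expand (1,2) (f=10, h=5) → closed; open now [(0,2) g=6 f=10, (1,0) g=5 f=12, (2,0) g=4 f=12, (2,2) g=4 f=10, (3,0) g=3 f=12, (4,0) g=2 f=12, (5,1) g=2 f=12, (5,2) g=1 f=10]
step 4: expand (0,2) (f=10, h=4) → closed; open now [(0,3) g=7 f=10, (1,0) g=5 f=12, (2,0) g=4 f=12, (2,2) g=4 f=10, (3,0) g=3 f=12, (4,0) g=2 f=12, (5,1) g=2 f=12, (5,2) g=1 f=10]
step 5: expand (0,3) (f=10, h=3) → closed; open now [(0,4) g=8 f=10, (1,0) g=5 f=12, (2,0) g=4 f=12, (2,2) g=4 f=10, (3,0) g=3 f=12, (4,0) g=2 f=12, (5,1) g=2 f=12, (5,2) g=1 f=10]

order=[(2,1) → (1,1) → (1,2) → (0,2) → (0,3)]; open=[(0,4) g=8 f=10, (1,0) g=5 f=12, (2,0) g=4 f=12, (2,2) g=4 f=10, (3,0) g=3 f=12, (4,0) g=2 f=12, (5,1) g=2 f=12, (5,2) g=1 f=10]; closed=[(0,2), (0,3), (1,1), (1,2), (2,1), (3,1), (4,1), (4,2)]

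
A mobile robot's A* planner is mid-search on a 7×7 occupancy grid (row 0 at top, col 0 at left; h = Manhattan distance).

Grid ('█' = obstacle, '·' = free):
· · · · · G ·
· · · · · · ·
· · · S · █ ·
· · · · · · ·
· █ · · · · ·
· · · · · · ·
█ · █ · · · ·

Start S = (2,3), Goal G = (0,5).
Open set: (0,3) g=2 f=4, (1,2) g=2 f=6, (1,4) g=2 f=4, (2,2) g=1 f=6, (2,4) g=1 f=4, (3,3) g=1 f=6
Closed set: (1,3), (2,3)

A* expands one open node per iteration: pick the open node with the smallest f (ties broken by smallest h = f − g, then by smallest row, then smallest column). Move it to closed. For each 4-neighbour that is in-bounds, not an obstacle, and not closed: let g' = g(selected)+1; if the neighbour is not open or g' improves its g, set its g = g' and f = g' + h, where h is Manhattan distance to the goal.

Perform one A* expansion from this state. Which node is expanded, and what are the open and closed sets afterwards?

expanded=(0,3); open=[(0,2) g=3 f=6, (0,4) g=3 f=4, (1,2) g=2 f=6, (1,4) g=2 f=4, (2,2) g=1 f=6, (2,4) g=1 f=4, (3,3) g=1 f=6]; closed=[(0,3), (1,3), (2,3)]

step 1: expand (0,3) (f=4, h=2) → closed; open now [(0,2) g=3 f=6, (0,4) g=3 f=4, (1,2) g=2 f=6, (1,4) g=2 f=4, (2,2) g=1 f=6, (2,4) g=1 f=4, (3,3) g=1 f=6]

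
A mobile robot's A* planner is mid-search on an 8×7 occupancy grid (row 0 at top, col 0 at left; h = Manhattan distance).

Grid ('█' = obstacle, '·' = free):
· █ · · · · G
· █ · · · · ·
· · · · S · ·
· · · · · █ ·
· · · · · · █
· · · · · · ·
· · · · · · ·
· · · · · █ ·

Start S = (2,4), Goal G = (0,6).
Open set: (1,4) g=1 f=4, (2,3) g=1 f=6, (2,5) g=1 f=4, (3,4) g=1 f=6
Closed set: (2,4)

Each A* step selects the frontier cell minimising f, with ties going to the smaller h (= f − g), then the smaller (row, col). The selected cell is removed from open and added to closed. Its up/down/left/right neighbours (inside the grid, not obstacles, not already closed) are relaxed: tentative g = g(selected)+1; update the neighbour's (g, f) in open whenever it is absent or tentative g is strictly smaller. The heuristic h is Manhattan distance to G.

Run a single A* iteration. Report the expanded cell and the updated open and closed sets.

step 1: expand (1,4) (f=4, h=3) → closed; open now [(0,4) g=2 f=4, (1,3) g=2 f=6, (1,5) g=2 f=4, (2,3) g=1 f=6, (2,5) g=1 f=4, (3,4) g=1 f=6]

expanded=(1,4); open=[(0,4) g=2 f=4, (1,3) g=2 f=6, (1,5) g=2 f=4, (2,3) g=1 f=6, (2,5) g=1 f=4, (3,4) g=1 f=6]; closed=[(1,4), (2,4)]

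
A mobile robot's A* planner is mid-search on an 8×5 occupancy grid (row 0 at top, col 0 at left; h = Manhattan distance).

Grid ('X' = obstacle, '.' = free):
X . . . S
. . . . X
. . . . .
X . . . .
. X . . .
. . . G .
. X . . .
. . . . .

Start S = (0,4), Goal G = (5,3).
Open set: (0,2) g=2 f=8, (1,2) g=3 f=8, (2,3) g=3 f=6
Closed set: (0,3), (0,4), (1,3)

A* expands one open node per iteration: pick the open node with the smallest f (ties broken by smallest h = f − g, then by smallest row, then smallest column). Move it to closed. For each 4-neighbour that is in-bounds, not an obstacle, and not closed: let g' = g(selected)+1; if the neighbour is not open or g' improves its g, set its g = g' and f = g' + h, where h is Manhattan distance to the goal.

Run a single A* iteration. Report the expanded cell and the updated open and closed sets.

step 1: expand (2,3) (f=6, h=3) → closed; open now [(0,2) g=2 f=8, (1,2) g=3 f=8, (2,2) g=4 f=8, (2,4) g=4 f=8, (3,3) g=4 f=6]

expanded=(2,3); open=[(0,2) g=2 f=8, (1,2) g=3 f=8, (2,2) g=4 f=8, (2,4) g=4 f=8, (3,3) g=4 f=6]; closed=[(0,3), (0,4), (1,3), (2,3)]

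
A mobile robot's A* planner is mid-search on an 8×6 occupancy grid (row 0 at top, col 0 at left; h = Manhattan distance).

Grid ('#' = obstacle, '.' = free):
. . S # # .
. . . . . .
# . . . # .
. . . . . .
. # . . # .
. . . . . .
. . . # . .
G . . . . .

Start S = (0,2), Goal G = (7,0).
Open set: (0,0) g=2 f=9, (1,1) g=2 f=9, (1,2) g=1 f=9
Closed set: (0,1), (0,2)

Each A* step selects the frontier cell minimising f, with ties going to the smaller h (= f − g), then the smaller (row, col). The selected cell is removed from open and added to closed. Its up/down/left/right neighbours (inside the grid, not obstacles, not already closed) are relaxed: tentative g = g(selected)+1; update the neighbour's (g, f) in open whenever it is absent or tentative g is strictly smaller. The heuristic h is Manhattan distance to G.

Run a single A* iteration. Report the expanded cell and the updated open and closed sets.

step 1: expand (0,0) (f=9, h=7) → closed; open now [(1,0) g=3 f=9, (1,1) g=2 f=9, (1,2) g=1 f=9]

expanded=(0,0); open=[(1,0) g=3 f=9, (1,1) g=2 f=9, (1,2) g=1 f=9]; closed=[(0,0), (0,1), (0,2)]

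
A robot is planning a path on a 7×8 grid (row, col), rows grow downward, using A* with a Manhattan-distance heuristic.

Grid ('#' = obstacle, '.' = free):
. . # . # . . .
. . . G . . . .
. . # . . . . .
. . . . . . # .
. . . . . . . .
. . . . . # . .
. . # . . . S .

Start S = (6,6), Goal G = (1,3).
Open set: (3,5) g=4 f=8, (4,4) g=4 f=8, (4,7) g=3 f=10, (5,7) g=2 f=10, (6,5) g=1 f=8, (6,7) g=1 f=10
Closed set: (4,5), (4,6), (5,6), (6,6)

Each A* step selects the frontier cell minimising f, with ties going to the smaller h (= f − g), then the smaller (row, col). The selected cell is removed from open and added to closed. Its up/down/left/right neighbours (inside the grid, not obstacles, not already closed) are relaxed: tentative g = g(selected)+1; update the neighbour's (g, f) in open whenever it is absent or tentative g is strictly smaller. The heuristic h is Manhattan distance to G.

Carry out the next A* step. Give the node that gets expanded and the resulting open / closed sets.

expanded=(3,5); open=[(2,5) g=5 f=8, (3,4) g=5 f=8, (4,4) g=4 f=8, (4,7) g=3 f=10, (5,7) g=2 f=10, (6,5) g=1 f=8, (6,7) g=1 f=10]; closed=[(3,5), (4,5), (4,6), (5,6), (6,6)]

step 1: expand (3,5) (f=8, h=4) → closed; open now [(2,5) g=5 f=8, (3,4) g=5 f=8, (4,4) g=4 f=8, (4,7) g=3 f=10, (5,7) g=2 f=10, (6,5) g=1 f=8, (6,7) g=1 f=10]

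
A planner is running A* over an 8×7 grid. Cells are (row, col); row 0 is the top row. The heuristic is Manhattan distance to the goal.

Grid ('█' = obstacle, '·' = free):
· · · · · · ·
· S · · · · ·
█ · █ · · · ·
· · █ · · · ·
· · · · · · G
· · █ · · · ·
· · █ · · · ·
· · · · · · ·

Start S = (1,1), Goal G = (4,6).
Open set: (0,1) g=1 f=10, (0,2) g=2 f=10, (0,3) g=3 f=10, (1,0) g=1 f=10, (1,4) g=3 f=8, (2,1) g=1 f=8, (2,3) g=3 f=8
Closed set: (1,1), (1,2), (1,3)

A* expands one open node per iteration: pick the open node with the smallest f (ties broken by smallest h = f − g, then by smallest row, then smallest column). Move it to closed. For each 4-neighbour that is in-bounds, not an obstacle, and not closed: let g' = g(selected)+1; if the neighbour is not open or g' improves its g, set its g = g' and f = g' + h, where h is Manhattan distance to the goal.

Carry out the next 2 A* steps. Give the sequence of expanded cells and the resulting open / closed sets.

step 1: expand (1,4) (f=8, h=5) → closed; open now [(0,1) g=1 f=10, (0,2) g=2 f=10, (0,3) g=3 f=10, (0,4) g=4 f=10, (1,0) g=1 f=10, (1,5) g=4 f=8, (2,1) g=1 f=8, (2,3) g=3 f=8, (2,4) g=4 f=8]
step 2: expand (1,5) (f=8, h=4) → closed; open now [(0,1) g=1 f=10, (0,2) g=2 f=10, (0,3) g=3 f=10, (0,4) g=4 f=10, (0,5) g=5 f=10, (1,0) g=1 f=10, (1,6) g=5 f=8, (2,1) g=1 f=8, (2,3) g=3 f=8, (2,4) g=4 f=8, (2,5) g=5 f=8]

order=[(1,4) → (1,5)]; open=[(0,1) g=1 f=10, (0,2) g=2 f=10, (0,3) g=3 f=10, (0,4) g=4 f=10, (0,5) g=5 f=10, (1,0) g=1 f=10, (1,6) g=5 f=8, (2,1) g=1 f=8, (2,3) g=3 f=8, (2,4) g=4 f=8, (2,5) g=5 f=8]; closed=[(1,1), (1,2), (1,3), (1,4), (1,5)]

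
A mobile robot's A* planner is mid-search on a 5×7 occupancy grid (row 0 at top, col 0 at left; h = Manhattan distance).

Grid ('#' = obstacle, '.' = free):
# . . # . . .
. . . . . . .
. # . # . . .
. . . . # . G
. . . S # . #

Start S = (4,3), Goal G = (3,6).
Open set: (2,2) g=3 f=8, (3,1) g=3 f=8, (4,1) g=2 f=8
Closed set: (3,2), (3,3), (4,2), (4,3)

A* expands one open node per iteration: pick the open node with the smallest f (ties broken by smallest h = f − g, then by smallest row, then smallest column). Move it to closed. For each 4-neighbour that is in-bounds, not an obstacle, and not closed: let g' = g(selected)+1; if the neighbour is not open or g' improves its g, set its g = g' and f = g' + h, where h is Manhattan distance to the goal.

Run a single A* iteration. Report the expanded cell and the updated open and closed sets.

expanded=(2,2); open=[(1,2) g=4 f=10, (3,1) g=3 f=8, (4,1) g=2 f=8]; closed=[(2,2), (3,2), (3,3), (4,2), (4,3)]

step 1: expand (2,2) (f=8, h=5) → closed; open now [(1,2) g=4 f=10, (3,1) g=3 f=8, (4,1) g=2 f=8]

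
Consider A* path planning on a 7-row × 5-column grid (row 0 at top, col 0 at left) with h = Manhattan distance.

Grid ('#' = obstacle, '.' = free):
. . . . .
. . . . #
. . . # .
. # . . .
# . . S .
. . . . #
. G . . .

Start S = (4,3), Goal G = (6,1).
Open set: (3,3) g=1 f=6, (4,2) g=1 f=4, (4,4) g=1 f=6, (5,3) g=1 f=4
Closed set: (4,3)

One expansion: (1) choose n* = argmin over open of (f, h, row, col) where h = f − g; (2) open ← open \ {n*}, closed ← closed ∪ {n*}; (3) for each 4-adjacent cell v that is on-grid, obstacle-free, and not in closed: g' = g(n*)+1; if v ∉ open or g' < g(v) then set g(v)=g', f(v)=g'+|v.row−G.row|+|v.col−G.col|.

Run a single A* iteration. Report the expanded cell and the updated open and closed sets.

step 1: expand (4,2) (f=4, h=3) → closed; open now [(3,2) g=2 f=6, (3,3) g=1 f=6, (4,1) g=2 f=4, (4,4) g=1 f=6, (5,2) g=2 f=4, (5,3) g=1 f=4]

expanded=(4,2); open=[(3,2) g=2 f=6, (3,3) g=1 f=6, (4,1) g=2 f=4, (4,4) g=1 f=6, (5,2) g=2 f=4, (5,3) g=1 f=4]; closed=[(4,2), (4,3)]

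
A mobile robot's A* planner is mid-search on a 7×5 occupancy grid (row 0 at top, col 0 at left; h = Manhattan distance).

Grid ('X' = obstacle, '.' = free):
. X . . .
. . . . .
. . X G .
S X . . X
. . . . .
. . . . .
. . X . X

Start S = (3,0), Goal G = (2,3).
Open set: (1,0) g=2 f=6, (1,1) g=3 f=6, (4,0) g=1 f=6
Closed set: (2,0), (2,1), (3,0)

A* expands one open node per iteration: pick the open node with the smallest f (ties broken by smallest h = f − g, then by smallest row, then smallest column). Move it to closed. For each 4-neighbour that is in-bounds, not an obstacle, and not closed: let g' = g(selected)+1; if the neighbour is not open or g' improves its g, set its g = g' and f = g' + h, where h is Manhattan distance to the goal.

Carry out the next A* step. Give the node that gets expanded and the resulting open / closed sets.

step 1: expand (1,1) (f=6, h=3) → closed; open now [(1,0) g=2 f=6, (1,2) g=4 f=6, (4,0) g=1 f=6]

expanded=(1,1); open=[(1,0) g=2 f=6, (1,2) g=4 f=6, (4,0) g=1 f=6]; closed=[(1,1), (2,0), (2,1), (3,0)]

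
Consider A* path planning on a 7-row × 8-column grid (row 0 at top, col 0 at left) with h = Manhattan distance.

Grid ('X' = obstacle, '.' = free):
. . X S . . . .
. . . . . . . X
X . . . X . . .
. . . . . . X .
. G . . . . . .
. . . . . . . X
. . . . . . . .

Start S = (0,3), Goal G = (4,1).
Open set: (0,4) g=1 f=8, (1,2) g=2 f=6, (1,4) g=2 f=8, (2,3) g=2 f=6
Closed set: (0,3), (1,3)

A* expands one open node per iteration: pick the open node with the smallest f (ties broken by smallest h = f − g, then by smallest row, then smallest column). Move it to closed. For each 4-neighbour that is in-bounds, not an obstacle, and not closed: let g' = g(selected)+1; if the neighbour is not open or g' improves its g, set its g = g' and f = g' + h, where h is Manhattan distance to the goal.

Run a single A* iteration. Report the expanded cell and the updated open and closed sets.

expanded=(1,2); open=[(0,4) g=1 f=8, (1,1) g=3 f=6, (1,4) g=2 f=8, (2,2) g=3 f=6, (2,3) g=2 f=6]; closed=[(0,3), (1,2), (1,3)]

step 1: expand (1,2) (f=6, h=4) → closed; open now [(0,4) g=1 f=8, (1,1) g=3 f=6, (1,4) g=2 f=8, (2,2) g=3 f=6, (2,3) g=2 f=6]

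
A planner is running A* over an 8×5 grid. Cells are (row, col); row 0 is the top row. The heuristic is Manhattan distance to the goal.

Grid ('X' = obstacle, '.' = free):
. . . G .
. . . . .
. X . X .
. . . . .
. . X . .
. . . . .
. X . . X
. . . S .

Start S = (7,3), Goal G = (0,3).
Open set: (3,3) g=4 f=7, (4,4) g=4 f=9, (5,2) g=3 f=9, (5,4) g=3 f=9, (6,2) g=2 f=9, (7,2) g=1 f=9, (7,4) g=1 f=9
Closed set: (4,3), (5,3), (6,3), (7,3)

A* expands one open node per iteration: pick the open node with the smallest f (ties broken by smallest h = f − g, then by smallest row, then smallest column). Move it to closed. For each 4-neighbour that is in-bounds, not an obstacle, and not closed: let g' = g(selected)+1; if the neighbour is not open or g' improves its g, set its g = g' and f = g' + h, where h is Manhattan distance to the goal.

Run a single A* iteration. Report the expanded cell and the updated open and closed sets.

step 1: expand (3,3) (f=7, h=3) → closed; open now [(3,2) g=5 f=9, (3,4) g=5 f=9, (4,4) g=4 f=9, (5,2) g=3 f=9, (5,4) g=3 f=9, (6,2) g=2 f=9, (7,2) g=1 f=9, (7,4) g=1 f=9]

expanded=(3,3); open=[(3,2) g=5 f=9, (3,4) g=5 f=9, (4,4) g=4 f=9, (5,2) g=3 f=9, (5,4) g=3 f=9, (6,2) g=2 f=9, (7,2) g=1 f=9, (7,4) g=1 f=9]; closed=[(3,3), (4,3), (5,3), (6,3), (7,3)]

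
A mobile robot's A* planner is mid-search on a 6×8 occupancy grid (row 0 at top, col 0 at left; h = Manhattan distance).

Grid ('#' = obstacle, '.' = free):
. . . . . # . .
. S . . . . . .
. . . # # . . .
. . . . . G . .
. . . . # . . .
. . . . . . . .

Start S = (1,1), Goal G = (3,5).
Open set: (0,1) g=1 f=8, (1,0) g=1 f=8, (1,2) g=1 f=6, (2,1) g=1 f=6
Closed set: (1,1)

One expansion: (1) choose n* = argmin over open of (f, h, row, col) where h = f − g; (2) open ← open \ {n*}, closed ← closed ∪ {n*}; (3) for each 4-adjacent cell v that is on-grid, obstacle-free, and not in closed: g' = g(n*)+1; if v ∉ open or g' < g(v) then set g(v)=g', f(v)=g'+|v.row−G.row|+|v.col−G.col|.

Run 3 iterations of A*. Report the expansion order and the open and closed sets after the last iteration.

order=[(1,2) → (1,3) → (1,4)]; open=[(0,1) g=1 f=8, (0,2) g=2 f=8, (0,3) g=3 f=8, (0,4) g=4 f=8, (1,0) g=1 f=8, (1,5) g=4 f=6, (2,1) g=1 f=6, (2,2) g=2 f=6]; closed=[(1,1), (1,2), (1,3), (1,4)]

step 1: expand (1,2) (f=6, h=5) → closed; open now [(0,1) g=1 f=8, (0,2) g=2 f=8, (1,0) g=1 f=8, (1,3) g=2 f=6, (2,1) g=1 f=6, (2,2) g=2 f=6]
step 2: expand (1,3) (f=6, h=4) → closed; open now [(0,1) g=1 f=8, (0,2) g=2 f=8, (0,3) g=3 f=8, (1,0) g=1 f=8, (1,4) g=3 f=6, (2,1) g=1 f=6, (2,2) g=2 f=6]
step 3: expand (1,4) (f=6, h=3) → closed; open now [(0,1) g=1 f=8, (0,2) g=2 f=8, (0,3) g=3 f=8, (0,4) g=4 f=8, (1,0) g=1 f=8, (1,5) g=4 f=6, (2,1) g=1 f=6, (2,2) g=2 f=6]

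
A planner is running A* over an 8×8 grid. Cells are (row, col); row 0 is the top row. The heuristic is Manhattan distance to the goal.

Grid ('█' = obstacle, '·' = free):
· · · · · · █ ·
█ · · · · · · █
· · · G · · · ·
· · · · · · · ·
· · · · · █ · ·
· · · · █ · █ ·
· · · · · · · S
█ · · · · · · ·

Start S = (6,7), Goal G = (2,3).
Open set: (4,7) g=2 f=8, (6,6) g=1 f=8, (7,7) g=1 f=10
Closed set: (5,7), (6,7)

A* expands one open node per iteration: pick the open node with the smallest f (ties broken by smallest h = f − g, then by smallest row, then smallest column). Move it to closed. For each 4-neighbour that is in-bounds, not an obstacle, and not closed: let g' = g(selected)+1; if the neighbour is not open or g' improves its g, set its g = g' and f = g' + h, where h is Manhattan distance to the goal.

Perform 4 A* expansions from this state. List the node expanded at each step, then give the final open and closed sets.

step 1: expand (4,7) (f=8, h=6) → closed; open now [(3,7) g=3 f=8, (4,6) g=3 f=8, (6,6) g=1 f=8, (7,7) g=1 f=10]
step 2: expand (3,7) (f=8, h=5) → closed; open now [(2,7) g=4 f=8, (3,6) g=4 f=8, (4,6) g=3 f=8, (6,6) g=1 f=8, (7,7) g=1 f=10]
step 3: expand (2,7) (f=8, h=4) → closed; open now [(2,6) g=5 f=8, (3,6) g=4 f=8, (4,6) g=3 f=8, (6,6) g=1 f=8, (7,7) g=1 f=10]
step 4: expand (2,6) (f=8, h=3) → closed; open now [(1,6) g=6 f=10, (2,5) g=6 f=8, (3,6) g=4 f=8, (4,6) g=3 f=8, (6,6) g=1 f=8, (7,7) g=1 f=10]

order=[(4,7) → (3,7) → (2,7) → (2,6)]; open=[(1,6) g=6 f=10, (2,5) g=6 f=8, (3,6) g=4 f=8, (4,6) g=3 f=8, (6,6) g=1 f=8, (7,7) g=1 f=10]; closed=[(2,6), (2,7), (3,7), (4,7), (5,7), (6,7)]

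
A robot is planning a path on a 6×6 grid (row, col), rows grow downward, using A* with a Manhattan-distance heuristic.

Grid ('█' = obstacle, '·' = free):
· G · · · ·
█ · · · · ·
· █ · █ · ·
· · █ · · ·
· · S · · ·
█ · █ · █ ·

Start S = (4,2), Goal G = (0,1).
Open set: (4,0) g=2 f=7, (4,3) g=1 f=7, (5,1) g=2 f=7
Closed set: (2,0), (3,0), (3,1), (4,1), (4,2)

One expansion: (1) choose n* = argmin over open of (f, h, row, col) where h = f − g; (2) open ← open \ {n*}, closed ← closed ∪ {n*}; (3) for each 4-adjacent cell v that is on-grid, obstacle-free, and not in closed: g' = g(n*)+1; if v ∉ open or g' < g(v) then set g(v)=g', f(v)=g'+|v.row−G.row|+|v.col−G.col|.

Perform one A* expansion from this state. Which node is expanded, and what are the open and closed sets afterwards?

step 1: expand (4,0) (f=7, h=5) → closed; open now [(4,3) g=1 f=7, (5,1) g=2 f=7]

expanded=(4,0); open=[(4,3) g=1 f=7, (5,1) g=2 f=7]; closed=[(2,0), (3,0), (3,1), (4,0), (4,1), (4,2)]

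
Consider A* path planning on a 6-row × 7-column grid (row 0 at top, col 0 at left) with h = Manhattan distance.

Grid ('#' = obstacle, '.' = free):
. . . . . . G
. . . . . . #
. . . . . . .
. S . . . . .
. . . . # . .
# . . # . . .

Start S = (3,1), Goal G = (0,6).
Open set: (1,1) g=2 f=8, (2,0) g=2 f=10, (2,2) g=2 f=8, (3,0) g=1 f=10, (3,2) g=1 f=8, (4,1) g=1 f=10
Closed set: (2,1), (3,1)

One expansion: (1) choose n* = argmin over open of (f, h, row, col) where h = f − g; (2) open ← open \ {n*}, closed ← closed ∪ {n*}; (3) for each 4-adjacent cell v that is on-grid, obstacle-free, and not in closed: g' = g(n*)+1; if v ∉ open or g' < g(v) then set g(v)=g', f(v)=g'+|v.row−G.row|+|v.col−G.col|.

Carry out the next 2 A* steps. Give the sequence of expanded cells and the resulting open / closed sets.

order=[(1,1) → (0,1)]; open=[(0,0) g=4 f=10, (0,2) g=4 f=8, (1,0) g=3 f=10, (1,2) g=3 f=8, (2,0) g=2 f=10, (2,2) g=2 f=8, (3,0) g=1 f=10, (3,2) g=1 f=8, (4,1) g=1 f=10]; closed=[(0,1), (1,1), (2,1), (3,1)]

step 1: expand (1,1) (f=8, h=6) → closed; open now [(0,1) g=3 f=8, (1,0) g=3 f=10, (1,2) g=3 f=8, (2,0) g=2 f=10, (2,2) g=2 f=8, (3,0) g=1 f=10, (3,2) g=1 f=8, (4,1) g=1 f=10]
step 2: expand (0,1) (f=8, h=5) → closed; open now [(0,0) g=4 f=10, (0,2) g=4 f=8, (1,0) g=3 f=10, (1,2) g=3 f=8, (2,0) g=2 f=10, (2,2) g=2 f=8, (3,0) g=1 f=10, (3,2) g=1 f=8, (4,1) g=1 f=10]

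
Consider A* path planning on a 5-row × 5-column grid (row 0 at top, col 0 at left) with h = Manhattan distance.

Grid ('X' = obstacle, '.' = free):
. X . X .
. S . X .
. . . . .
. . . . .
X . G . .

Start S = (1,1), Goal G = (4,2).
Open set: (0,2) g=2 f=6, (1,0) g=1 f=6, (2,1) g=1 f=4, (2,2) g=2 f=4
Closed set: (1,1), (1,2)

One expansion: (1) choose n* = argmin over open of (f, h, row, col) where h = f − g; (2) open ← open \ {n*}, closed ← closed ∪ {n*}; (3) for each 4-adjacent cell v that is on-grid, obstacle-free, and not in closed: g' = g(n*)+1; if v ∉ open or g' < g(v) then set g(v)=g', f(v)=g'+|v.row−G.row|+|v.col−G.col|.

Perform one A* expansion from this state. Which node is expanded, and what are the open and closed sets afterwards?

step 1: expand (2,2) (f=4, h=2) → closed; open now [(0,2) g=2 f=6, (1,0) g=1 f=6, (2,1) g=1 f=4, (2,3) g=3 f=6, (3,2) g=3 f=4]

expanded=(2,2); open=[(0,2) g=2 f=6, (1,0) g=1 f=6, (2,1) g=1 f=4, (2,3) g=3 f=6, (3,2) g=3 f=4]; closed=[(1,1), (1,2), (2,2)]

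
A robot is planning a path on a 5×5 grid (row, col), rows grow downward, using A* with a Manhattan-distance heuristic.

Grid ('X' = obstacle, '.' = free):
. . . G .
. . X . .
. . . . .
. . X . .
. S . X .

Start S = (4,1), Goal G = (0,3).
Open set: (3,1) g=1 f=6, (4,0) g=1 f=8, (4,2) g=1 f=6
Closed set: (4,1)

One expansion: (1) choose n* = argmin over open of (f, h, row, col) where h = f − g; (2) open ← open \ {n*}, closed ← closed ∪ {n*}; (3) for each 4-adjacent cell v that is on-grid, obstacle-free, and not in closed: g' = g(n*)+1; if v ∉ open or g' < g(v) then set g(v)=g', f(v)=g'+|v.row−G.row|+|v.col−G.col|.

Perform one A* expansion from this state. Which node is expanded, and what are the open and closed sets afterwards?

step 1: expand (3,1) (f=6, h=5) → closed; open now [(2,1) g=2 f=6, (3,0) g=2 f=8, (4,0) g=1 f=8, (4,2) g=1 f=6]

expanded=(3,1); open=[(2,1) g=2 f=6, (3,0) g=2 f=8, (4,0) g=1 f=8, (4,2) g=1 f=6]; closed=[(3,1), (4,1)]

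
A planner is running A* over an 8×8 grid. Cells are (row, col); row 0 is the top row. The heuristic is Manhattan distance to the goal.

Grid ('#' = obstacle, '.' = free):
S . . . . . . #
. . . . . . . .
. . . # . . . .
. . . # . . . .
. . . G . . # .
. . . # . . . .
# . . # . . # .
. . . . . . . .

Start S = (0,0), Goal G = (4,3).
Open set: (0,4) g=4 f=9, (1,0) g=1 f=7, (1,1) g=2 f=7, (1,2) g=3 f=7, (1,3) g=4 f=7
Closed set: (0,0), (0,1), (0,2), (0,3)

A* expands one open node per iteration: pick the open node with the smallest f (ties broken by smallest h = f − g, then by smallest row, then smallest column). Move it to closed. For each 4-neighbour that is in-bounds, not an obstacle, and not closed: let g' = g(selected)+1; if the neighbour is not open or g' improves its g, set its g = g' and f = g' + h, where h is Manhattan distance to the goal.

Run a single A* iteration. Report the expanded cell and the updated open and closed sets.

step 1: expand (1,3) (f=7, h=3) → closed; open now [(0,4) g=4 f=9, (1,0) g=1 f=7, (1,1) g=2 f=7, (1,2) g=3 f=7, (1,4) g=5 f=9]

expanded=(1,3); open=[(0,4) g=4 f=9, (1,0) g=1 f=7, (1,1) g=2 f=7, (1,2) g=3 f=7, (1,4) g=5 f=9]; closed=[(0,0), (0,1), (0,2), (0,3), (1,3)]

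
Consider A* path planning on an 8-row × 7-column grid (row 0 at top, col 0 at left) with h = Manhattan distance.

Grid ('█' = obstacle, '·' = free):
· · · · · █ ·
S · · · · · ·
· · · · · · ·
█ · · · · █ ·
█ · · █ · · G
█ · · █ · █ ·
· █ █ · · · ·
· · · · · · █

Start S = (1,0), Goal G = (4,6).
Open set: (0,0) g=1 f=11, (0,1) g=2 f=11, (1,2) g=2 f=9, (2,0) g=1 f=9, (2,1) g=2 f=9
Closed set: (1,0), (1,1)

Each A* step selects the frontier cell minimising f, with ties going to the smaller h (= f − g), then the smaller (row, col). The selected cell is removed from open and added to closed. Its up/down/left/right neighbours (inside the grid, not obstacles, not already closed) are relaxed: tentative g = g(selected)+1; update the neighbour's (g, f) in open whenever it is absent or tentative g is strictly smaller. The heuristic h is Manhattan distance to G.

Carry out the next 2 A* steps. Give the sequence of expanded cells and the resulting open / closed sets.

step 1: expand (1,2) (f=9, h=7) → closed; open now [(0,0) g=1 f=11, (0,1) g=2 f=11, (0,2) g=3 f=11, (1,3) g=3 f=9, (2,0) g=1 f=9, (2,1) g=2 f=9, (2,2) g=3 f=9]
step 2: expand (1,3) (f=9, h=6) → closed; open now [(0,0) g=1 f=11, (0,1) g=2 f=11, (0,2) g=3 f=11, (0,3) g=4 f=11, (1,4) g=4 f=9, (2,0) g=1 f=9, (2,1) g=2 f=9, (2,2) g=3 f=9, (2,3) g=4 f=9]

order=[(1,2) → (1,3)]; open=[(0,0) g=1 f=11, (0,1) g=2 f=11, (0,2) g=3 f=11, (0,3) g=4 f=11, (1,4) g=4 f=9, (2,0) g=1 f=9, (2,1) g=2 f=9, (2,2) g=3 f=9, (2,3) g=4 f=9]; closed=[(1,0), (1,1), (1,2), (1,3)]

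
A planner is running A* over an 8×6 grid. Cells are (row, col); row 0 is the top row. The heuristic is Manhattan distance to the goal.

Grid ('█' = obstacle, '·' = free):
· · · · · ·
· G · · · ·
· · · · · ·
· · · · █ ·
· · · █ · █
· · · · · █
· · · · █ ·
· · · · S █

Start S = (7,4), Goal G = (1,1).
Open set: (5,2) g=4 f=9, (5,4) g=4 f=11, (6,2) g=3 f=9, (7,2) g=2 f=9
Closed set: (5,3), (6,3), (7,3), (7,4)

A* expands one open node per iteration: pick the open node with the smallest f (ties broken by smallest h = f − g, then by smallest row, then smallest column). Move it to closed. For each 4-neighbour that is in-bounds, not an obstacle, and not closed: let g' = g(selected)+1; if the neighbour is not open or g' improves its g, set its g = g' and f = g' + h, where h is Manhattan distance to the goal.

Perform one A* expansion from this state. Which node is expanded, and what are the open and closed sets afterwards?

step 1: expand (5,2) (f=9, h=5) → closed; open now [(4,2) g=5 f=9, (5,1) g=5 f=9, (5,4) g=4 f=11, (6,2) g=3 f=9, (7,2) g=2 f=9]

expanded=(5,2); open=[(4,2) g=5 f=9, (5,1) g=5 f=9, (5,4) g=4 f=11, (6,2) g=3 f=9, (7,2) g=2 f=9]; closed=[(5,2), (5,3), (6,3), (7,3), (7,4)]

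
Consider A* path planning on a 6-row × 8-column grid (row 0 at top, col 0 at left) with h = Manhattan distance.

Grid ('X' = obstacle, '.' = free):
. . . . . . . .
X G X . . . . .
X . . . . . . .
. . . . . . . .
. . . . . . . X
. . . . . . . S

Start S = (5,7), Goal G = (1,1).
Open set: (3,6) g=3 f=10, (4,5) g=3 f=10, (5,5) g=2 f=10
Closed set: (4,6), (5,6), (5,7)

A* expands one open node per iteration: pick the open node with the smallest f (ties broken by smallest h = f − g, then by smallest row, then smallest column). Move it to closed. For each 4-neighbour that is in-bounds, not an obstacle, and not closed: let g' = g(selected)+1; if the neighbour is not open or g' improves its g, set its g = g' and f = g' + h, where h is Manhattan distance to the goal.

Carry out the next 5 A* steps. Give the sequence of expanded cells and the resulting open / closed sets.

step 1: expand (3,6) (f=10, h=7) → closed; open now [(2,6) g=4 f=10, (3,5) g=4 f=10, (3,7) g=4 f=12, (4,5) g=3 f=10, (5,5) g=2 f=10]
step 2: expand (2,6) (f=10, h=6) → closed; open now [(1,6) g=5 f=10, (2,5) g=5 f=10, (2,7) g=5 f=12, (3,5) g=4 f=10, (3,7) g=4 f=12, (4,5) g=3 f=10, (5,5) g=2 f=10]
step 3: expand (1,6) (f=10, h=5) → closed; open now [(0,6) g=6 f=12, (1,5) g=6 f=10, (1,7) g=6 f=12, (2,5) g=5 f=10, (2,7) g=5 f=12, (3,5) g=4 f=10, (3,7) g=4 f=12, (4,5) g=3 f=10, (5,5) g=2 f=10]
step 4: expand (1,5) (f=10, h=4) → closed; open now [(0,5) g=7 f=12, (0,6) g=6 f=12, (1,4) g=7 f=10, (1,7) g=6 f=12, (2,5) g=5 f=10, (2,7) g=5 f=12, (3,5) g=4 f=10, (3,7) g=4 f=12, (4,5) g=3 f=10, (5,5) g=2 f=10]
step 5: expand (1,4) (f=10, h=3) → closed; open now [(0,4) g=8 f=12, (0,5) g=7 f=12, (0,6) g=6 f=12, (1,3) g=8 f=10, (1,7) g=6 f=12, (2,4) g=8 f=12, (2,5) g=5 f=10, (2,7) g=5 f=12, (3,5) g=4 f=10, (3,7) g=4 f=12, (4,5) g=3 f=10, (5,5) g=2 f=10]

order=[(3,6) → (2,6) → (1,6) → (1,5) → (1,4)]; open=[(0,4) g=8 f=12, (0,5) g=7 f=12, (0,6) g=6 f=12, (1,3) g=8 f=10, (1,7) g=6 f=12, (2,4) g=8 f=12, (2,5) g=5 f=10, (2,7) g=5 f=12, (3,5) g=4 f=10, (3,7) g=4 f=12, (4,5) g=3 f=10, (5,5) g=2 f=10]; closed=[(1,4), (1,5), (1,6), (2,6), (3,6), (4,6), (5,6), (5,7)]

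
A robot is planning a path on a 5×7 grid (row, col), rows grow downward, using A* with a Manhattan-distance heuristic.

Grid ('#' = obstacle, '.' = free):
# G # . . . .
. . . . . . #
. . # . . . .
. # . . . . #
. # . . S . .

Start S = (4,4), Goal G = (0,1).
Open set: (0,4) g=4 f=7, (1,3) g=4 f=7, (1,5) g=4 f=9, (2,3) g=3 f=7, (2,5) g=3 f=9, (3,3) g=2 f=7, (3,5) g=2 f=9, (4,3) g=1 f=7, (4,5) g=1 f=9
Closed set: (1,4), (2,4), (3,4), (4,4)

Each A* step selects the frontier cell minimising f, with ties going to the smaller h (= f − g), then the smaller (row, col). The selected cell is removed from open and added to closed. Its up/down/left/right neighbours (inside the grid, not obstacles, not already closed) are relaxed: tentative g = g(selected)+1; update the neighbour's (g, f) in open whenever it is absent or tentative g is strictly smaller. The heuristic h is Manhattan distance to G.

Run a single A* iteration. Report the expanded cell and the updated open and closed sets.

expanded=(0,4); open=[(0,3) g=5 f=7, (0,5) g=5 f=9, (1,3) g=4 f=7, (1,5) g=4 f=9, (2,3) g=3 f=7, (2,5) g=3 f=9, (3,3) g=2 f=7, (3,5) g=2 f=9, (4,3) g=1 f=7, (4,5) g=1 f=9]; closed=[(0,4), (1,4), (2,4), (3,4), (4,4)]

step 1: expand (0,4) (f=7, h=3) → closed; open now [(0,3) g=5 f=7, (0,5) g=5 f=9, (1,3) g=4 f=7, (1,5) g=4 f=9, (2,3) g=3 f=7, (2,5) g=3 f=9, (3,3) g=2 f=7, (3,5) g=2 f=9, (4,3) g=1 f=7, (4,5) g=1 f=9]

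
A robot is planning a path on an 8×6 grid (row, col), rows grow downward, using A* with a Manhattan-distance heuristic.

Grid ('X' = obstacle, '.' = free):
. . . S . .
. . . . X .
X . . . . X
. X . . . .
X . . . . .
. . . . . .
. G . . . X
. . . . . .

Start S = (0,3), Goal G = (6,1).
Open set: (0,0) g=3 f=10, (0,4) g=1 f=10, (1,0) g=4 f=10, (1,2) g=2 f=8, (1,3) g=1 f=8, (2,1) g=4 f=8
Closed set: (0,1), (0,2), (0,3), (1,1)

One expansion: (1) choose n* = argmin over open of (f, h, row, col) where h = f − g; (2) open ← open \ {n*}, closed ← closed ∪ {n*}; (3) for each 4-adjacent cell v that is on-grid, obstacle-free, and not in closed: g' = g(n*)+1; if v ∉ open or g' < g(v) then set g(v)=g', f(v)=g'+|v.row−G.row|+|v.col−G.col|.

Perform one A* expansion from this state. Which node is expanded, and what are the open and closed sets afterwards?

step 1: expand (2,1) (f=8, h=4) → closed; open now [(0,0) g=3 f=10, (0,4) g=1 f=10, (1,0) g=4 f=10, (1,2) g=2 f=8, (1,3) g=1 f=8, (2,2) g=5 f=10]

expanded=(2,1); open=[(0,0) g=3 f=10, (0,4) g=1 f=10, (1,0) g=4 f=10, (1,2) g=2 f=8, (1,3) g=1 f=8, (2,2) g=5 f=10]; closed=[(0,1), (0,2), (0,3), (1,1), (2,1)]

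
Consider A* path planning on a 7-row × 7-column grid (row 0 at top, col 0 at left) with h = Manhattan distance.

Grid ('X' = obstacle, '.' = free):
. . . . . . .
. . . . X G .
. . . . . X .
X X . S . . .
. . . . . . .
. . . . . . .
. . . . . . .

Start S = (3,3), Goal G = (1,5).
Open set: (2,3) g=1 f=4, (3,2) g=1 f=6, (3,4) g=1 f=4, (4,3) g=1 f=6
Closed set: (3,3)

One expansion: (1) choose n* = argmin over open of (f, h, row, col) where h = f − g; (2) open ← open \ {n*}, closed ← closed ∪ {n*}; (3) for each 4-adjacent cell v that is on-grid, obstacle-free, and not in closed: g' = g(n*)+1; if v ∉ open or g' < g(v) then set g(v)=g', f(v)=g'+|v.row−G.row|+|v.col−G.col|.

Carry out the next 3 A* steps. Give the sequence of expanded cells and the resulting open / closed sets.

order=[(2,3) → (1,3) → (2,4)]; open=[(0,3) g=3 f=6, (1,2) g=3 f=6, (2,2) g=2 f=6, (3,2) g=1 f=6, (3,4) g=1 f=4, (4,3) g=1 f=6]; closed=[(1,3), (2,3), (2,4), (3,3)]

step 1: expand (2,3) (f=4, h=3) → closed; open now [(1,3) g=2 f=4, (2,2) g=2 f=6, (2,4) g=2 f=4, (3,2) g=1 f=6, (3,4) g=1 f=4, (4,3) g=1 f=6]
step 2: expand (1,3) (f=4, h=2) → closed; open now [(0,3) g=3 f=6, (1,2) g=3 f=6, (2,2) g=2 f=6, (2,4) g=2 f=4, (3,2) g=1 f=6, (3,4) g=1 f=4, (4,3) g=1 f=6]
step 3: expand (2,4) (f=4, h=2) → closed; open now [(0,3) g=3 f=6, (1,2) g=3 f=6, (2,2) g=2 f=6, (3,2) g=1 f=6, (3,4) g=1 f=4, (4,3) g=1 f=6]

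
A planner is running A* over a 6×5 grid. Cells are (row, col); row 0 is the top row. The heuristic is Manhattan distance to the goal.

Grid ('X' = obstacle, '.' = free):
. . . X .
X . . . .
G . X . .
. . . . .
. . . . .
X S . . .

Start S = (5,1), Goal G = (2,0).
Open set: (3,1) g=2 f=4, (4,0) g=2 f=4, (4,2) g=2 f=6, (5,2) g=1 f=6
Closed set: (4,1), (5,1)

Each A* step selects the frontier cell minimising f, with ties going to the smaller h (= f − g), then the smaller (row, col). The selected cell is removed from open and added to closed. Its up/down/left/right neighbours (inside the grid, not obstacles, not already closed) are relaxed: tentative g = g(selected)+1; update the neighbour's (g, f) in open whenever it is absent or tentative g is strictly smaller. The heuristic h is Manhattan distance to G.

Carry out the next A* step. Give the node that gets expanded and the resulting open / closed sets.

expanded=(3,1); open=[(2,1) g=3 f=4, (3,0) g=3 f=4, (3,2) g=3 f=6, (4,0) g=2 f=4, (4,2) g=2 f=6, (5,2) g=1 f=6]; closed=[(3,1), (4,1), (5,1)]

step 1: expand (3,1) (f=4, h=2) → closed; open now [(2,1) g=3 f=4, (3,0) g=3 f=4, (3,2) g=3 f=6, (4,0) g=2 f=4, (4,2) g=2 f=6, (5,2) g=1 f=6]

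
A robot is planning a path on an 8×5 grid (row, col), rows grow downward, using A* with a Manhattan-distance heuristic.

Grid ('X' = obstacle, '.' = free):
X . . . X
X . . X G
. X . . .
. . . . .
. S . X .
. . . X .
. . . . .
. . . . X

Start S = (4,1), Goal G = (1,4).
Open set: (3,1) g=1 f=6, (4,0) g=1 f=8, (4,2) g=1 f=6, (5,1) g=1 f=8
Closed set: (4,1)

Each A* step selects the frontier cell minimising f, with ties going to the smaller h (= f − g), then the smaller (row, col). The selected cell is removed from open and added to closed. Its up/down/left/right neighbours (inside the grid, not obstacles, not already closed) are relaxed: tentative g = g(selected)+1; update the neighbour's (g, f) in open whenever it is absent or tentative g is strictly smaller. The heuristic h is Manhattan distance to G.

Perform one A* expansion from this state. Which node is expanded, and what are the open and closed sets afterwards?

expanded=(3,1); open=[(3,0) g=2 f=8, (3,2) g=2 f=6, (4,0) g=1 f=8, (4,2) g=1 f=6, (5,1) g=1 f=8]; closed=[(3,1), (4,1)]

step 1: expand (3,1) (f=6, h=5) → closed; open now [(3,0) g=2 f=8, (3,2) g=2 f=6, (4,0) g=1 f=8, (4,2) g=1 f=6, (5,1) g=1 f=8]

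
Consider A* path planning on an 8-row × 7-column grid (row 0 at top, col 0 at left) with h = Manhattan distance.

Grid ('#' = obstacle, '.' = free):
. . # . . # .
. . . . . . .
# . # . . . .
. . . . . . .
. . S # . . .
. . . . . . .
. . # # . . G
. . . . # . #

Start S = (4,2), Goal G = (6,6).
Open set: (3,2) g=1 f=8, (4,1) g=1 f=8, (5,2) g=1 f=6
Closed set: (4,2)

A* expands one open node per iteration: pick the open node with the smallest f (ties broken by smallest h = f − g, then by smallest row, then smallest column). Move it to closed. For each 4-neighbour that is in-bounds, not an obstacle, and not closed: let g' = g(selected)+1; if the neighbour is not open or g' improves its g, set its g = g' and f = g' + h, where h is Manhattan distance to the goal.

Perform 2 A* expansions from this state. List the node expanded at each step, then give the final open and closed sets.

step 1: expand (5,2) (f=6, h=5) → closed; open now [(3,2) g=1 f=8, (4,1) g=1 f=8, (5,1) g=2 f=8, (5,3) g=2 f=6]
step 2: expand (5,3) (f=6, h=4) → closed; open now [(3,2) g=1 f=8, (4,1) g=1 f=8, (5,1) g=2 f=8, (5,4) g=3 f=6]

order=[(5,2) → (5,3)]; open=[(3,2) g=1 f=8, (4,1) g=1 f=8, (5,1) g=2 f=8, (5,4) g=3 f=6]; closed=[(4,2), (5,2), (5,3)]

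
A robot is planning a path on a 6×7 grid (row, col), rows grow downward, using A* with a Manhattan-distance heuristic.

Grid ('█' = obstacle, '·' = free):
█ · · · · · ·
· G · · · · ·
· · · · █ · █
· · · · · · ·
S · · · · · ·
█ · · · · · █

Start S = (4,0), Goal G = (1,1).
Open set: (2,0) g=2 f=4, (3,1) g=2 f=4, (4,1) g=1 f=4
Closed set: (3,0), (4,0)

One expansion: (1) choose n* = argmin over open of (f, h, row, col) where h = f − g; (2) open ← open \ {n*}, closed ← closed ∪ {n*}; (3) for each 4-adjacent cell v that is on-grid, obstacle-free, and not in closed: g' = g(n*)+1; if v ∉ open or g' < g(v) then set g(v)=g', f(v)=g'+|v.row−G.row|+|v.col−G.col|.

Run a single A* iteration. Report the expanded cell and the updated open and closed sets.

step 1: expand (2,0) (f=4, h=2) → closed; open now [(1,0) g=3 f=4, (2,1) g=3 f=4, (3,1) g=2 f=4, (4,1) g=1 f=4]

expanded=(2,0); open=[(1,0) g=3 f=4, (2,1) g=3 f=4, (3,1) g=2 f=4, (4,1) g=1 f=4]; closed=[(2,0), (3,0), (4,0)]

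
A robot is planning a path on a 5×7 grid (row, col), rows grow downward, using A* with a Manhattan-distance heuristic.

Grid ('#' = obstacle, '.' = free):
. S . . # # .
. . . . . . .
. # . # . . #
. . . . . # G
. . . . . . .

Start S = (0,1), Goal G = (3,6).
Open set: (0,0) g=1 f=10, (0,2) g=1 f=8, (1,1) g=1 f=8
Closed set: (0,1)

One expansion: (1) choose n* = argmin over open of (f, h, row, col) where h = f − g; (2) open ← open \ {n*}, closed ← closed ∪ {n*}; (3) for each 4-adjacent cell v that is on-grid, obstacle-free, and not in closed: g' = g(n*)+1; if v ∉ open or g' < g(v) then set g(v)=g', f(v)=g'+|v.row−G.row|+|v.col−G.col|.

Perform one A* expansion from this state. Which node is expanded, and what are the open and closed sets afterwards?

step 1: expand (0,2) (f=8, h=7) → closed; open now [(0,0) g=1 f=10, (0,3) g=2 f=8, (1,1) g=1 f=8, (1,2) g=2 f=8]

expanded=(0,2); open=[(0,0) g=1 f=10, (0,3) g=2 f=8, (1,1) g=1 f=8, (1,2) g=2 f=8]; closed=[(0,1), (0,2)]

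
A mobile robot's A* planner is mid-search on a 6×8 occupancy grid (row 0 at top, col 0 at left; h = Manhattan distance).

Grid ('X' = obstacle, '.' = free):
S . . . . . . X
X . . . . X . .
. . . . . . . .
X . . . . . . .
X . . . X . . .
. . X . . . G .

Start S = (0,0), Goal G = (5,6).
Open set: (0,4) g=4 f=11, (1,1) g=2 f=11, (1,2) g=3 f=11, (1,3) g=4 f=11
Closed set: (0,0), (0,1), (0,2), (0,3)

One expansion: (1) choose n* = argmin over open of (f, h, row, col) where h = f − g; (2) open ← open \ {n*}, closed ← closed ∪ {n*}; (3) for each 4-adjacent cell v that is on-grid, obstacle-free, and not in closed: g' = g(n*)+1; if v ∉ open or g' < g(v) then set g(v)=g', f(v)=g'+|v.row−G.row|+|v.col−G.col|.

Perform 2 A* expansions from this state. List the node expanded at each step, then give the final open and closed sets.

step 1: expand (0,4) (f=11, h=7) → closed; open now [(0,5) g=5 f=11, (1,1) g=2 f=11, (1,2) g=3 f=11, (1,3) g=4 f=11, (1,4) g=5 f=11]
step 2: expand (0,5) (f=11, h=6) → closed; open now [(0,6) g=6 f=11, (1,1) g=2 f=11, (1,2) g=3 f=11, (1,3) g=4 f=11, (1,4) g=5 f=11]

order=[(0,4) → (0,5)]; open=[(0,6) g=6 f=11, (1,1) g=2 f=11, (1,2) g=3 f=11, (1,3) g=4 f=11, (1,4) g=5 f=11]; closed=[(0,0), (0,1), (0,2), (0,3), (0,4), (0,5)]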